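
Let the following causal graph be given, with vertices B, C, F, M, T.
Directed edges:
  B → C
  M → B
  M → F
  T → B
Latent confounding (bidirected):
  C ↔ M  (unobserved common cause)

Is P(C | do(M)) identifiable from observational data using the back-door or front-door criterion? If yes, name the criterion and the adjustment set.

desc(M)\{M}={B,C,F}; candidates ⊆ {T}.
M↔C: latent back-door arc(s) into M.
size 0: {}; under {} M still reaches {C} ∋ C.
size 1: {T}; under {T} M still reaches {C} ∋ C.
M↔C cannot be blocked by any observed set — no back-door set.
{B}: (i) intercepts every directed M→C path; (ii) no back-door M→{B}; (iii) {M} blocks every back-door {B}→C. Front-door holds.
P(C|do(M)) = Σ_{B} P(B|M) Σ_{M'} P(C|B,M')P(M').

P(C|do(M)): frontdoor, adjust for {B}.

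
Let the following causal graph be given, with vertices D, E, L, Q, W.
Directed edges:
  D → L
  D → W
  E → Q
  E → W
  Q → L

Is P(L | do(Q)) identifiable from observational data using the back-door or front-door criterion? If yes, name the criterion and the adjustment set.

P(L|do(Q)): backdoor, adjust for ∅.

desc(Q)\{Q}={L}; candidates ⊆ {D,E,W}.
∅: Q⊥L given ∅ in G with Q→· removed — back-door holds.
P(L|do(Q)) = P(L|Q) — no adjustment needed.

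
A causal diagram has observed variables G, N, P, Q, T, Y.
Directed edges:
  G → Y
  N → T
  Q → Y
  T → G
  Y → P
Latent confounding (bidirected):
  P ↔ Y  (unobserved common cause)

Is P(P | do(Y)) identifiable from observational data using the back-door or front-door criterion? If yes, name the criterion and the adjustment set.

P(P|do(Y)): not identifiable (no BD/FD set).

desc(Y)\{Y}={P}; candidates ⊆ {G,N,Q,T}.
Y↔P: latent back-door arc(s) into Y.
size 0: {}; under {} Y still reaches {G,N,P,Q,T} ∋ P.
size 1: {G}, {N}, {Q} …(+1); under {G} Y still reaches {P,Q} ∋ P.
size 2: {G,N}, {G,Q}, {G,T} …(+3); under {G,N} Y still reaches {P,Q} ∋ P.
Y↔P cannot be blocked by any observed set — no back-door set.
No mediator lies on a directed Y→…→P path.
Neither criterion identifies P(P|do(Y)) in this graph.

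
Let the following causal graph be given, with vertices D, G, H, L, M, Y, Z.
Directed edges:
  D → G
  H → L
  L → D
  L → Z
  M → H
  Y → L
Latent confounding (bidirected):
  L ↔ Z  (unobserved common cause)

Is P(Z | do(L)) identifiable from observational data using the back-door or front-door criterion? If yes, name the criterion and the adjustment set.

desc(L)\{L}={D,G,Z}; candidates ⊆ {H,M,Y}.
L↔Z: latent back-door arc(s) into L.
size 0: {}; under {} L still reaches {H,M,Y,Z} ∋ Z.
size 1: {H}, {M}, {Y}; under {H} L still reaches {Y,Z} ∋ Z.
size 2: {H,M}, {H,Y}, {M,Y}; under {H,M} L still reaches {Y,Z} ∋ Z.
L↔Z cannot be blocked by any observed set — no back-door set.
No mediator lies on a directed L→…→Z path.
Neither criterion identifies P(Z|do(L)) in this graph.

P(Z|do(L)): not identifiable (no BD/FD set).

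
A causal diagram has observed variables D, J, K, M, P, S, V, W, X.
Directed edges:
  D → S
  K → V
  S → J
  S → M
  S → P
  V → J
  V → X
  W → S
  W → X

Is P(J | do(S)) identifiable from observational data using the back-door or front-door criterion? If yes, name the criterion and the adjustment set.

desc(S)\{S}={J,M,P}; candidates ⊆ {D,K,V,W,X}.
∅: S⊥J given ∅ in G with S→· removed — back-door holds.
P(J|do(S)) = P(J|S) — no adjustment needed.

P(J|do(S)): backdoor, adjust for ∅.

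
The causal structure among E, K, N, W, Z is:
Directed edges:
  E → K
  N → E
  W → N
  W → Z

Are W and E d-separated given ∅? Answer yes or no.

No — W and E are d-connected given ∅.

Bayes-Ball from W | ∅ reaches {E,K,N,Z}.
E ∈ reach(W|∅) ⇒ W ⊥̸ E | ∅.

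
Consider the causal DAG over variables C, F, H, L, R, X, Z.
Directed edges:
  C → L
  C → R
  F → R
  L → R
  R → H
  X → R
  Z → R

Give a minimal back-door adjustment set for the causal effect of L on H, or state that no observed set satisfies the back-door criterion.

desc(L)\{L}={H,R}; candidates ⊆ {C,F,X,Z}.
size 0: {}; under {} L still reaches {C,H,R} ∋ H.
{C}: L⊥H given {C} in G with L→· removed — back-door holds.

L→H: minimal back-door set {C}.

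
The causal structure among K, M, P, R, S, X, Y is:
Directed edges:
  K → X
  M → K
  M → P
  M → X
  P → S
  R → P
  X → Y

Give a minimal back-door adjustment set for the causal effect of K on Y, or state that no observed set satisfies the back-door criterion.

K→Y: minimal back-door set {M}.

desc(K)\{K}={X,Y}; candidates ⊆ {M,P,R,S}.
size 0: {}; under {} K still reaches {M,P,S,X,Y} ∋ Y.
{M}: K⊥Y given {M} in G with K→· removed — back-door holds.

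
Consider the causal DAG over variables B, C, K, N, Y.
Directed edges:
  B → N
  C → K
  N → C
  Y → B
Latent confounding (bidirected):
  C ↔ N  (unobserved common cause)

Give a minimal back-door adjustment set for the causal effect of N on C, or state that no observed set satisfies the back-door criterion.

desc(N)\{N}={C,K}; candidates ⊆ {B,Y}.
N↔C: latent back-door arc(s) into N.
size 0: {}; under {} N still reaches {B,C,K,Y} ∋ C.
size 1: {B}, {Y}; under {B} N still reaches {C,K} ∋ C.
size 2: {B,Y}; under {B,Y} N still reaches {C,K} ∋ C.
N↔C cannot be blocked by any observed set — no back-door set.

N→C: no observed back-door set.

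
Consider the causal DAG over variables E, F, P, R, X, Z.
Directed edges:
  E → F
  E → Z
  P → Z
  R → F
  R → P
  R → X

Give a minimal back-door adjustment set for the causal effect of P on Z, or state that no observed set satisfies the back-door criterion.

P→Z: minimal back-door set ∅.

desc(P)\{P}={Z}; candidates ⊆ {E,F,R,X}.
∅: P⊥Z given ∅ in G with P→· removed — back-door holds.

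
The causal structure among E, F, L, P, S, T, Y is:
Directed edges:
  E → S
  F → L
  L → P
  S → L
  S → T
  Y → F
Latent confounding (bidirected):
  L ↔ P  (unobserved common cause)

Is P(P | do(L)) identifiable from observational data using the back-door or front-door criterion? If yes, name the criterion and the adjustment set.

P(P|do(L)): not identifiable (no BD/FD set).

desc(L)\{L}={P}; candidates ⊆ {E,F,S,T,Y}.
L↔P: latent back-door arc(s) into L.
size 0: {}; under {} L still reaches {E,F,P,S,T,Y} ∋ P.
size 1: {E}, {F}, {S} …(+2); under {E} L still reaches {F,P,S,T,Y} ∋ P.
size 2: {E,F}, {E,S}, {E,T} …(+7); under {E,F} L still reaches {P,S,T} ∋ P.
L↔P cannot be blocked by any observed set — no back-door set.
No mediator lies on a directed L→…→P path.
Neither criterion identifies P(P|do(L)) in this graph.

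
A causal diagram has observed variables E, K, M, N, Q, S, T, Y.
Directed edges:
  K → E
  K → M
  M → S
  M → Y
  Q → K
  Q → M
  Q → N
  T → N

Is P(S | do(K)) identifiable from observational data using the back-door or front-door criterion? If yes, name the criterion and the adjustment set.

P(S|do(K)): backdoor, adjust for {Q}.

desc(K)\{K}={E,M,S,Y}; candidates ⊆ {N,Q,T}.
size 0: {}; under {} K still reaches {M,N,Q,S,Y} ∋ S.
{Q}: K⊥S given {Q} in G with K→· removed — back-door holds.
P(S|do(K)) = Σ_{Q} P(S|K,Q)·P(Q).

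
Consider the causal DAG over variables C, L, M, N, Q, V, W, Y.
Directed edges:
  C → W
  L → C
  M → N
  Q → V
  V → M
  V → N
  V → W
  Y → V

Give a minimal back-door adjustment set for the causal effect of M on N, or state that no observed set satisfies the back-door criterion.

M→N: minimal back-door set {V}.

desc(M)\{M}={N}; candidates ⊆ {C,L,Q,V,W,Y}.
size 0: {}; under {} M still reaches {N,Q,V,W,Y} ∋ N.
{V}: M⊥N given {V} in G with M→· removed — back-door holds.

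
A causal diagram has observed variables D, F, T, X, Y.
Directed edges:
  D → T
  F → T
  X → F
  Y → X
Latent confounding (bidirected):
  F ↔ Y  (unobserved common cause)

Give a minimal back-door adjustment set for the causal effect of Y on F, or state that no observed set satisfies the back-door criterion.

Y→F: no observed back-door set.

desc(Y)\{Y}={F,T,X}; candidates ⊆ {D}.
Y↔F: latent back-door arc(s) into Y.
size 0: {}; under {} Y still reaches {F,T} ∋ F.
size 1: {D}; under {D} Y still reaches {F,T} ∋ F.
Y↔F cannot be blocked by any observed set — no back-door set.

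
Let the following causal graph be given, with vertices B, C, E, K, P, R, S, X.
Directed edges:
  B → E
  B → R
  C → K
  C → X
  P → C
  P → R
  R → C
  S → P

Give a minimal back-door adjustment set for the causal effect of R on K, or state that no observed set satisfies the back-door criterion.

R→K: minimal back-door set {P}.

desc(R)\{R}={C,K,X}; candidates ⊆ {B,E,P,S}.
size 0: {}; under {} R still reaches {B,C,E,K,P,S,X} ∋ K.
{P}: R⊥K given {P} in G with R→· removed — back-door holds.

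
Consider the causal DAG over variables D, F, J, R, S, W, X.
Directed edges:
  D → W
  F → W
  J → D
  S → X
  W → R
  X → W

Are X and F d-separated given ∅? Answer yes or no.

Bayes-Ball from X | ∅ reaches {R,S,W}.
F ∉ reach(X|∅) ⇒ X ⊥ F | ∅.

Yes — X ⊥ F | ∅.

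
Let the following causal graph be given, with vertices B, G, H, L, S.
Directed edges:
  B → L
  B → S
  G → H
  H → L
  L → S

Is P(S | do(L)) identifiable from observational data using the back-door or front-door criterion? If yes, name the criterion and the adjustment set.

desc(L)\{L}={S}; candidates ⊆ {B,G,H}.
size 0: {}; under {} L still reaches {B,G,H,S} ∋ S.
{B}: L⊥S given {B} in G with L→· removed — back-door holds.
P(S|do(L)) = Σ_{B} P(S|L,B)·P(B).

P(S|do(L)): backdoor, adjust for {B}.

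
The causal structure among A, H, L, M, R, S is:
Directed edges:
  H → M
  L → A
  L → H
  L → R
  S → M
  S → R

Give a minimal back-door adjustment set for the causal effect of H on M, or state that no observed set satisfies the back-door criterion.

desc(H)\{H}={M}; candidates ⊆ {A,L,R,S}.
∅: H⊥M given ∅ in G with H→· removed — back-door holds.

H→M: minimal back-door set ∅.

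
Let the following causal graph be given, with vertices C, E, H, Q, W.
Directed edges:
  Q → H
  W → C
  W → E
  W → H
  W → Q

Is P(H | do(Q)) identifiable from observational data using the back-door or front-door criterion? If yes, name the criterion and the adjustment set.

desc(Q)\{Q}={H}; candidates ⊆ {C,E,W}.
size 0: {}; under {} Q still reaches {C,E,H,W} ∋ H.
{W}: Q⊥H given {W} in G with Q→· removed — back-door holds.
P(H|do(Q)) = Σ_{W} P(H|Q,W)·P(W).

P(H|do(Q)): backdoor, adjust for {W}.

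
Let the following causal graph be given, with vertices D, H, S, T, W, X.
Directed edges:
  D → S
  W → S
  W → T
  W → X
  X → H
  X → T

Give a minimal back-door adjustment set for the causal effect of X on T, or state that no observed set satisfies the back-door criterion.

X→T: minimal back-door set {W}.

desc(X)\{X}={H,T}; candidates ⊆ {D,S,W}.
size 0: {}; under {} X still reaches {S,T,W} ∋ T.
{W}: X⊥T given {W} in G with X→· removed — back-door holds.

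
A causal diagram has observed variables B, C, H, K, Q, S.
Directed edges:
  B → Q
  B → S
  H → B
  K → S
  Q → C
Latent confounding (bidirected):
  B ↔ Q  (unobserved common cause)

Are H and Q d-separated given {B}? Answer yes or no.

Bayes-Ball from H | {B} reaches {C,Q}.
Q ∈ reach(H|{B}) ⇒ H ⊥̸ Q | {B}.

No — H and Q are d-connected given {B}.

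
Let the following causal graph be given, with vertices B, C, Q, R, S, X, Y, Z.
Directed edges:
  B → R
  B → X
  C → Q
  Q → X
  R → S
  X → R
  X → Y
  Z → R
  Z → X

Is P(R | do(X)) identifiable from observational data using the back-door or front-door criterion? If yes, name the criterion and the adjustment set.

P(R|do(X)): backdoor, adjust for {B, Z}.

desc(X)\{X}={R,S,Y}; candidates ⊆ {B,C,Q,Z}.
size 0: {}; under {} X still reaches {B,C,Q,R,S,Z} ∋ R.
size 1: {B}, {C}, {Q} …(+1); under {B} X still reaches {C,Q,R,S,Z} ∋ R.
{B,Z}: X⊥R given {B,Z} in G with X→· removed — back-door holds.
P(R|do(X)) = Σ_{B,Z} P(R|X,B,Z)·P(B,Z).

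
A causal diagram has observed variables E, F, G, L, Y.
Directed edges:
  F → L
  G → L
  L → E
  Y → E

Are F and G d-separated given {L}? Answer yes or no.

Bayes-Ball from F | {L} reaches {G}.
G ∈ reach(F|{L}) ⇒ F ⊥̸ G | {L}.

No — F and G are d-connected given {L}.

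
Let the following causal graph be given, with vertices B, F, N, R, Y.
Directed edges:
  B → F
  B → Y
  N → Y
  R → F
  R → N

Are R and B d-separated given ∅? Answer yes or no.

Yes — R ⊥ B | ∅.

Bayes-Ball from R | ∅ reaches {F,N,Y}.
B ∉ reach(R|∅) ⇒ R ⊥ B | ∅.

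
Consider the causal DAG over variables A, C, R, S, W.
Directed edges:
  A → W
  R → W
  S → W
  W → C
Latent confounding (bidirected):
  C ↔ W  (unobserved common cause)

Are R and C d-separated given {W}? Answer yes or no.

No — R and C are d-connected given {W}.

Bayes-Ball from R | {W} reaches {A,C,S}.
C ∈ reach(R|{W}) ⇒ R ⊥̸ C | {W}.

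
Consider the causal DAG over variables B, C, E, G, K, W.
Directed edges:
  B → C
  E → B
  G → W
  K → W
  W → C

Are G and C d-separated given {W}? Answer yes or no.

Bayes-Ball from G | {W} reaches {K}.
C ∉ reach(G|{W}) ⇒ G ⊥ C | {W}.

Yes — G ⊥ C | {W}.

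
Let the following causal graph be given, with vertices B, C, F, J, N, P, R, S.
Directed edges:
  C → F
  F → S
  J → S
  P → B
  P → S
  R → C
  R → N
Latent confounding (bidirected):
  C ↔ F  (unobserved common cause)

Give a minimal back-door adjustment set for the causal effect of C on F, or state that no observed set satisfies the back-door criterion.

C→F: no observed back-door set.

desc(C)\{C}={F,S}; candidates ⊆ {B,J,N,P,R}.
C↔F: latent back-door arc(s) into C.
size 0: {}; under {} C still reaches {F,N,R,S} ∋ F.
size 1: {B}, {J}, {N} …(+2); under {B} C still reaches {F,N,R,S} ∋ F.
size 2: {B,J}, {B,N}, {B,P} …(+7); under {B,J} C still reaches {F,N,R,S} ∋ F.
C↔F cannot be blocked by any observed set — no back-door set.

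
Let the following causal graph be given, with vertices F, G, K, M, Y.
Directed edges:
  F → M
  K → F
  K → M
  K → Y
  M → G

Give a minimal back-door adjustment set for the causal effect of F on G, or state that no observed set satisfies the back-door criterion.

F→G: minimal back-door set {K}.

desc(F)\{F}={G,M}; candidates ⊆ {K,Y}.
size 0: {}; under {} F still reaches {G,K,M,Y} ∋ G.
{K}: F⊥G given {K} in G with F→· removed — back-door holds.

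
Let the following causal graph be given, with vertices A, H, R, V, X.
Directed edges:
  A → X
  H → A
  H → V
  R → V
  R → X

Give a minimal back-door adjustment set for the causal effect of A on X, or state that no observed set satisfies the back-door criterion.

A→X: minimal back-door set ∅.

desc(A)\{A}={X}; candidates ⊆ {H,R,V}.
∅: A⊥X given ∅ in G with A→· removed — back-door holds.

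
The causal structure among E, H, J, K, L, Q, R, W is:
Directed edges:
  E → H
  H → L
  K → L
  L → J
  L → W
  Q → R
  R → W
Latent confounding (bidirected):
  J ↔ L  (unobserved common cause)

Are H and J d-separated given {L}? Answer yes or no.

No — H and J are d-connected given {L}.

Bayes-Ball from H | {L} reaches {E,J,K}.
J ∈ reach(H|{L}) ⇒ H ⊥̸ J | {L}.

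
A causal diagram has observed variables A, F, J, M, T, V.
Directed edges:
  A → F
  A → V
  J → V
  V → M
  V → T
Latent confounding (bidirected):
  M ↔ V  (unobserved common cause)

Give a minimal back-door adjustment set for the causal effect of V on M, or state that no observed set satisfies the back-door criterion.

desc(V)\{V}={M,T}; candidates ⊆ {A,F,J}.
V↔M: latent back-door arc(s) into V.
size 0: {}; under {} V still reaches {A,F,J,M} ∋ M.
size 1: {A}, {F}, {J}; under {A} V still reaches {J,M} ∋ M.
size 2: {A,F}, {A,J}, {F,J}; under {A,F} V still reaches {J,M} ∋ M.
V↔M cannot be blocked by any observed set — no back-door set.

V→M: no observed back-door set.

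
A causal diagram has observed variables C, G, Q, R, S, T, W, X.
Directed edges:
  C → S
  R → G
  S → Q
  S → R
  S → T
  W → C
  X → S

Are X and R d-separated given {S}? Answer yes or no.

Yes — X ⊥ R | {S}.

Bayes-Ball from X | {S} reaches {C,W}.
R ∉ reach(X|{S}) ⇒ X ⊥ R | {S}.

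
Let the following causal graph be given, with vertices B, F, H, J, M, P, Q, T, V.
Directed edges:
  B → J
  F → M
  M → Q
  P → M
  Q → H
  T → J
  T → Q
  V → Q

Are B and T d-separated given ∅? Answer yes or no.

Bayes-Ball from B | ∅ reaches {J}.
T ∉ reach(B|∅) ⇒ B ⊥ T | ∅.

Yes — B ⊥ T | ∅.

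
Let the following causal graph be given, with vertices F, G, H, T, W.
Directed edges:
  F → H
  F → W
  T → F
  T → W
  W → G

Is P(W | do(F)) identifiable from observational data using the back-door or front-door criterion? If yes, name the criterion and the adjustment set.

desc(F)\{F}={G,H,W}; candidates ⊆ {T}.
size 0: {}; under {} F still reaches {G,T,W} ∋ W.
{T}: F⊥W given {T} in G with F→· removed — back-door holds.
P(W|do(F)) = Σ_{T} P(W|F,T)·P(T).

P(W|do(F)): backdoor, adjust for {T}.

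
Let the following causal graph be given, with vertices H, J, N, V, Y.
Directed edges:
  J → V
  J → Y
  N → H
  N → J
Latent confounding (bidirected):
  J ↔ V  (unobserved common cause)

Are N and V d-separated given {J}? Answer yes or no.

Bayes-Ball from N | {J} reaches {H,V}.
V ∈ reach(N|{J}) ⇒ N ⊥̸ V | {J}.

No — N and V are d-connected given {J}.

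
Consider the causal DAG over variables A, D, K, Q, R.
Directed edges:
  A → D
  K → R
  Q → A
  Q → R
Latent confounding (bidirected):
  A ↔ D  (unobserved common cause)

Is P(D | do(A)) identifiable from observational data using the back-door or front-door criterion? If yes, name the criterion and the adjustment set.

P(D|do(A)): not identifiable (no BD/FD set).

desc(A)\{A}={D}; candidates ⊆ {K,Q,R}.
A↔D: latent back-door arc(s) into A.
size 0: {}; under {} A still reaches {D,Q,R} ∋ D.
size 1: {K}, {Q}, {R}; under {K} A still reaches {D,Q,R} ∋ D.
size 2: {K,Q}, {K,R}, {Q,R}; under {K,Q} A still reaches {D} ∋ D.
A↔D cannot be blocked by any observed set — no back-door set.
No mediator lies on a directed A→…→D path.
Neither criterion identifies P(D|do(A)) in this graph.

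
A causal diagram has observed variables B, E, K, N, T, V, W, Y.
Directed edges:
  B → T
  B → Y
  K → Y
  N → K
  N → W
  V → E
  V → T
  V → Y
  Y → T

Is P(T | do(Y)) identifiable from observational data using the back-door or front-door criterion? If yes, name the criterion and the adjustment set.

desc(Y)\{Y}={T}; candidates ⊆ {B,E,K,N,V,W}.
size 0: {}; under {} Y still reaches {B,E,K,N,T,V,W} ∋ T.
size 1: {B}, {E}, {K} …(+3); under {B} Y still reaches {E,K,N,T,V,W} ∋ T.
{B,V}: Y⊥T given {B,V} in G with Y→· removed — back-door holds.
P(T|do(Y)) = Σ_{B,V} P(T|Y,B,V)·P(B,V).

P(T|do(Y)): backdoor, adjust for {B, V}.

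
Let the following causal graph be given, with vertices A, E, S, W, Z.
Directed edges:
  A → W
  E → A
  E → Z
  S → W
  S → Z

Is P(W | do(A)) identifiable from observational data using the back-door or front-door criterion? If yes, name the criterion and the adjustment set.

P(W|do(A)): backdoor, adjust for ∅.

desc(A)\{A}={W}; candidates ⊆ {E,S,Z}.
∅: A⊥W given ∅ in G with A→· removed — back-door holds.
P(W|do(A)) = P(W|A) — no adjustment needed.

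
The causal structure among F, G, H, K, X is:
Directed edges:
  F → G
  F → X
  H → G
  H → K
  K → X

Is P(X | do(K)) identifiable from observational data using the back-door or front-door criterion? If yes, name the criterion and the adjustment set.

P(X|do(K)): backdoor, adjust for ∅.

desc(K)\{K}={X}; candidates ⊆ {F,G,H}.
∅: K⊥X given ∅ in G with K→· removed — back-door holds.
P(X|do(K)) = P(X|K) — no adjustment needed.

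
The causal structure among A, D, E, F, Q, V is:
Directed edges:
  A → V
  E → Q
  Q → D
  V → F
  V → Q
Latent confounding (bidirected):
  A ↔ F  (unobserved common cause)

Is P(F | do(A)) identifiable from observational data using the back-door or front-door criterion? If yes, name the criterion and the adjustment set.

desc(A)\{A}={D,F,Q,V}; candidates ⊆ {E}.
A↔F: latent back-door arc(s) into A.
size 0: {}; under {} A still reaches {F} ∋ F.
size 1: {E}; under {E} A still reaches {F} ∋ F.
A↔F cannot be blocked by any observed set — no back-door set.
{V}: (i) intercepts every directed A→F path; (ii) no back-door A→{V}; (iii) {A} blocks every back-door {V}→F. Front-door holds.
P(F|do(A)) = Σ_{V} P(V|A) Σ_{A'} P(F|V,A')P(A').

P(F|do(A)): frontdoor, adjust for {V}.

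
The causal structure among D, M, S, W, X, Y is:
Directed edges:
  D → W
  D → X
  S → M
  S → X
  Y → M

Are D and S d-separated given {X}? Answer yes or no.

Bayes-Ball from D | {X} reaches {M,S,W}.
S ∈ reach(D|{X}) ⇒ D ⊥̸ S | {X}.

No — D and S are d-connected given {X}.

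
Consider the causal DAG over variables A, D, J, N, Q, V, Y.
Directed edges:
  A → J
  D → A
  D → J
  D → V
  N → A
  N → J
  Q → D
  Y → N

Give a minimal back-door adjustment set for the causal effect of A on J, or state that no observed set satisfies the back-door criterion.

desc(A)\{A}={J}; candidates ⊆ {D,N,Q,V,Y}.
size 0: {}; under {} A still reaches {D,J,N,Q,V,Y} ∋ J.
size 1: {D}, {N}, {Q} …(+2); under {D} A still reaches {J,N,Y} ∋ J.
{D,N}: A⊥J given {D,N} in G with A→· removed — back-door holds.

A→J: minimal back-door set {D, N}.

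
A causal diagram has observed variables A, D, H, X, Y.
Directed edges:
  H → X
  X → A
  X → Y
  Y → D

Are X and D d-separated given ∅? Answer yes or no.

No — X and D are d-connected given ∅.

Bayes-Ball from X | ∅ reaches {A,D,H,Y}.
D ∈ reach(X|∅) ⇒ X ⊥̸ D | ∅.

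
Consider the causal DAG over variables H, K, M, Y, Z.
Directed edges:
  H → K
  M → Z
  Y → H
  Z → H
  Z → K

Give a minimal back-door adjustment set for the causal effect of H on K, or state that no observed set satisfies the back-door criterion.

desc(H)\{H}={K}; candidates ⊆ {M,Y,Z}.
size 0: {}; under {} H still reaches {K,M,Y,Z} ∋ K.
{Z}: H⊥K given {Z} in G with H→· removed — back-door holds.

H→K: minimal back-door set {Z}.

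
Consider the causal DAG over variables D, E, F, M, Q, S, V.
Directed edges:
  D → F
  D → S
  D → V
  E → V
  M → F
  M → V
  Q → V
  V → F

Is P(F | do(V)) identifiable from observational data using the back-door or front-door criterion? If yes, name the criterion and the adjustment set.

P(F|do(V)): backdoor, adjust for {D, M}.

desc(V)\{V}={F}; candidates ⊆ {D,E,M,Q,S}.
size 0: {}; under {} V still reaches {D,E,F,M,Q,S} ∋ F.
size 1: {D}, {E}, {M} …(+2); under {D} V still reaches {E,F,M,Q} ∋ F.
{D,M}: V⊥F given {D,M} in G with V→· removed — back-door holds.
P(F|do(V)) = Σ_{D,M} P(F|V,D,M)·P(D,M).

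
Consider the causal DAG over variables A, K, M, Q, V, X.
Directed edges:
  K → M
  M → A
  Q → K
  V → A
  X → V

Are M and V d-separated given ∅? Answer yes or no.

Yes — M ⊥ V | ∅.

Bayes-Ball from M | ∅ reaches {A,K,Q}.
V ∉ reach(M|∅) ⇒ M ⊥ V | ∅.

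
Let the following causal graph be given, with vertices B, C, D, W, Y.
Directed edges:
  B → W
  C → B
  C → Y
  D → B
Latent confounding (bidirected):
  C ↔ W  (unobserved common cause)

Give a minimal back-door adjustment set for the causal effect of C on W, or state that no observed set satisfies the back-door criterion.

C→W: no observed back-door set.

desc(C)\{C}={B,W,Y}; candidates ⊆ {D}.
C↔W: latent back-door arc(s) into C.
size 0: {}; under {} C still reaches {W} ∋ W.
size 1: {D}; under {D} C still reaches {W} ∋ W.
C↔W cannot be blocked by any observed set — no back-door set.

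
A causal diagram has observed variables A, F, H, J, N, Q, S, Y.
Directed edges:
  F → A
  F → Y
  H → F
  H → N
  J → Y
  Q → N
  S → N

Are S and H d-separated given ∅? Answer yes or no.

Yes — S ⊥ H | ∅.

Bayes-Ball from S | ∅ reaches {N}.
H ∉ reach(S|∅) ⇒ S ⊥ H | ∅.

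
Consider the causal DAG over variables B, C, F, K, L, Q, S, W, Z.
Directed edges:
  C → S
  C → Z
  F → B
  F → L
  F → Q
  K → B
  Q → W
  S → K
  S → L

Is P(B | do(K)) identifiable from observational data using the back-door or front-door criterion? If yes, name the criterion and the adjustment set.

desc(K)\{K}={B}; candidates ⊆ {C,F,L,Q,S,W,Z}.
∅: K⊥B given ∅ in G with K→· removed — back-door holds.
P(B|do(K)) = P(B|K) — no adjustment needed.

P(B|do(K)): backdoor, adjust for ∅.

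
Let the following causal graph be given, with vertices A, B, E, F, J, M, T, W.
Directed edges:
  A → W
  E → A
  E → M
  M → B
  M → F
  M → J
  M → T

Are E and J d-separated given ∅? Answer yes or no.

No — E and J are d-connected given ∅.

Bayes-Ball from E | ∅ reaches {A,B,F,J,M,T,W}.
J ∈ reach(E|∅) ⇒ E ⊥̸ J | ∅.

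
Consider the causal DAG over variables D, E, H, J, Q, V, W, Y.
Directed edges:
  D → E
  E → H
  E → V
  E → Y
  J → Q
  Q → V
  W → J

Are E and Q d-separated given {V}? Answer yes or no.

Bayes-Ball from E | {V} reaches {D,H,J,Q,W,Y}.
Q ∈ reach(E|{V}) ⇒ E ⊥̸ Q | {V}.

No — E and Q are d-connected given {V}.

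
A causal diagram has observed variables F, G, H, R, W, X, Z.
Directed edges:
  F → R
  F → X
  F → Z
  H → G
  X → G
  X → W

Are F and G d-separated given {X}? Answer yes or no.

Yes — F ⊥ G | {X}.

Bayes-Ball from F | {X} reaches {R,Z}.
G ∉ reach(F|{X}) ⇒ F ⊥ G | {X}.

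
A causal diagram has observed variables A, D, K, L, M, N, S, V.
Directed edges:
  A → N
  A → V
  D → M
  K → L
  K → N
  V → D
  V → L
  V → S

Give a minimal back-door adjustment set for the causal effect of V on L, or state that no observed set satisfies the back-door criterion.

desc(V)\{V}={D,L,M,S}; candidates ⊆ {A,K,N}.
∅: V⊥L given ∅ in G with V→· removed — back-door holds.

V→L: minimal back-door set ∅.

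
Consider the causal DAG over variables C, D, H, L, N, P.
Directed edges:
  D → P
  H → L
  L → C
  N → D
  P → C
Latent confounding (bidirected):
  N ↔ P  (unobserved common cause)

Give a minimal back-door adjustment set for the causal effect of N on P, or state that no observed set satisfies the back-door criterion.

N→P: no observed back-door set.

desc(N)\{N}={C,D,P}; candidates ⊆ {H,L}.
N↔P: latent back-door arc(s) into N.
size 0: {}; under {} N still reaches {C,P} ∋ P.
size 1: {H}, {L}; under {H} N still reaches {C,P} ∋ P.
size 2: {H,L}; under {H,L} N still reaches {C,P} ∋ P.
N↔P cannot be blocked by any observed set — no back-door set.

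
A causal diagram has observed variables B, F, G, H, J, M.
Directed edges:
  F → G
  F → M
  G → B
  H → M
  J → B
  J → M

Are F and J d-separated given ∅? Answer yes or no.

Yes — F ⊥ J | ∅.

Bayes-Ball from F | ∅ reaches {B,G,M}.
J ∉ reach(F|∅) ⇒ F ⊥ J | ∅.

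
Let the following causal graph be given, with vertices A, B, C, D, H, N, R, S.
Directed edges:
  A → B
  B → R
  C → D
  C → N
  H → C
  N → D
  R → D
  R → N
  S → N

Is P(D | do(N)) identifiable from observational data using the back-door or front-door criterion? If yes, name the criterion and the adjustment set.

desc(N)\{N}={D}; candidates ⊆ {A,B,C,H,R,S}.
size 0: {}; under {} N still reaches {A,B,C,D,H,R,S} ∋ D.
size 1: {A}, {B}, {C} …(+3); under {A} N still reaches {B,C,D,H,R,S} ∋ D.
{C,R}: N⊥D given {C,R} in G with N→· removed — back-door holds.
P(D|do(N)) = Σ_{C,R} P(D|N,C,R)·P(C,R).

P(D|do(N)): backdoor, adjust for {C, R}.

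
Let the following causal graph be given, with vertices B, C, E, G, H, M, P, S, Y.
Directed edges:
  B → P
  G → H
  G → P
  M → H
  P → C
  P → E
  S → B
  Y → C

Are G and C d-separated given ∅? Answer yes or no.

Bayes-Ball from G | ∅ reaches {C,E,H,P}.
C ∈ reach(G|∅) ⇒ G ⊥̸ C | ∅.

No — G and C are d-connected given ∅.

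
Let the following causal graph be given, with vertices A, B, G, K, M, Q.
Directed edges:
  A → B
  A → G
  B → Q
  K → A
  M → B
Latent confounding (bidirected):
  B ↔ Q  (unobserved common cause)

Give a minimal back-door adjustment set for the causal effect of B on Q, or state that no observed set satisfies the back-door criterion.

B→Q: no observed back-door set.

desc(B)\{B}={Q}; candidates ⊆ {A,G,K,M}.
B↔Q: latent back-door arc(s) into B.
size 0: {}; under {} B still reaches {A,G,K,M,Q} ∋ Q.
size 1: {A}, {G}, {K} …(+1); under {A} B still reaches {M,Q} ∋ Q.
size 2: {A,G}, {A,K}, {A,M} …(+3); under {A,G} B still reaches {M,Q} ∋ Q.
B↔Q cannot be blocked by any observed set — no back-door set.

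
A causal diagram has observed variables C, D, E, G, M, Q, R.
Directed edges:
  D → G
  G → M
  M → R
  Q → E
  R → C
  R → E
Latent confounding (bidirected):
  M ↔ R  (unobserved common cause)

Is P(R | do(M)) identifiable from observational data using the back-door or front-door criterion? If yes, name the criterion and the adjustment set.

desc(M)\{M}={C,E,R}; candidates ⊆ {D,G,Q}.
M↔R: latent back-door arc(s) into M.
size 0: {}; under {} M still reaches {C,D,E,G,R} ∋ R.
size 1: {D}, {G}, {Q}; under {D} M still reaches {C,E,G,R} ∋ R.
size 2: {D,G}, {D,Q}, {G,Q}; under {D,G} M still reaches {C,E,R} ∋ R.
M↔R cannot be blocked by any observed set — no back-door set.
No mediator lies on a directed M→…→R path.
Neither criterion identifies P(R|do(M)) in this graph.

P(R|do(M)): not identifiable (no BD/FD set).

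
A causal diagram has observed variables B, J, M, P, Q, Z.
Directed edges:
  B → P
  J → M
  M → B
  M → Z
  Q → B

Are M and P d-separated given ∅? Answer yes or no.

Bayes-Ball from M | ∅ reaches {B,J,P,Z}.
P ∈ reach(M|∅) ⇒ M ⊥̸ P | ∅.

No — M and P are d-connected given ∅.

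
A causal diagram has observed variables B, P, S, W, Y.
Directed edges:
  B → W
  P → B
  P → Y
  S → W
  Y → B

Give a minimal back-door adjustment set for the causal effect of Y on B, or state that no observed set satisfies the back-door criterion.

Y→B: minimal back-door set {P}.

desc(Y)\{Y}={B,W}; candidates ⊆ {P,S}.
size 0: {}; under {} Y still reaches {B,P,W} ∋ B.
{P}: Y⊥B given {P} in G with Y→· removed — back-door holds.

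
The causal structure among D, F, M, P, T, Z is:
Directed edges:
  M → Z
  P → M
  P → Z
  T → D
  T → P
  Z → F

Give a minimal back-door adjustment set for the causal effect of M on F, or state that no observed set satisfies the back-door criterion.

M→F: minimal back-door set {P}.

desc(M)\{M}={F,Z}; candidates ⊆ {D,P,T}.
size 0: {}; under {} M still reaches {D,F,P,T,Z} ∋ F.
{P}: M⊥F given {P} in G with M→· removed — back-door holds.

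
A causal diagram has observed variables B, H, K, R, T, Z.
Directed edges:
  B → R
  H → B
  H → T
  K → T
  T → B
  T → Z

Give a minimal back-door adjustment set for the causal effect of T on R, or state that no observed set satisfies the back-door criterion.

desc(T)\{T}={B,R,Z}; candidates ⊆ {H,K}.
size 0: {}; under {} T still reaches {B,H,K,R} ∋ R.
{H}: T⊥R given {H} in G with T→· removed — back-door holds.

T→R: minimal back-door set {H}.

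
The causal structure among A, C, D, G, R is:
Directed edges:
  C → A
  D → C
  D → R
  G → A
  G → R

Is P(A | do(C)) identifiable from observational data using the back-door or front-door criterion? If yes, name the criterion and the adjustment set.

P(A|do(C)): backdoor, adjust for ∅.

desc(C)\{C}={A}; candidates ⊆ {D,G,R}.
∅: C⊥A given ∅ in G with C→· removed — back-door holds.
P(A|do(C)) = P(A|C) — no adjustment needed.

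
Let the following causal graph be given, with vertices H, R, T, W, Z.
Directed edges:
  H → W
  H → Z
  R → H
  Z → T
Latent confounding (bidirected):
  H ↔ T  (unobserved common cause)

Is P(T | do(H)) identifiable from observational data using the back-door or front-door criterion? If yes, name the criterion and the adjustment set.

P(T|do(H)): frontdoor, adjust for {Z}.

desc(H)\{H}={T,W,Z}; candidates ⊆ {R}.
H↔T: latent back-door arc(s) into H.
size 0: {}; under {} H still reaches {R,T} ∋ T.
size 1: {R}; under {R} H still reaches {T} ∋ T.
H↔T cannot be blocked by any observed set — no back-door set.
{Z}: (i) intercepts every directed H→T path; (ii) no back-door H→{Z}; (iii) {H} blocks every back-door {Z}→T. Front-door holds.
P(T|do(H)) = Σ_{Z} P(Z|H) Σ_{H'} P(T|Z,H')P(H').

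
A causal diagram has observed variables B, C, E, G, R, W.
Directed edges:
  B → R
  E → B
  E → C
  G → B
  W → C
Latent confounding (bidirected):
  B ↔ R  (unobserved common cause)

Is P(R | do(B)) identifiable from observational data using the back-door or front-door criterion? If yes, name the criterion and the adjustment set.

P(R|do(B)): not identifiable (no BD/FD set).

desc(B)\{B}={R}; candidates ⊆ {C,E,G,W}.
B↔R: latent back-door arc(s) into B.
size 0: {}; under {} B still reaches {C,E,G,R} ∋ R.
size 1: {C}, {E}, {G} …(+1); under {C} B still reaches {E,G,R,W} ∋ R.
size 2: {C,E}, {C,G}, {C,W} …(+3); under {C,E} B still reaches {G,R} ∋ R.
B↔R cannot be blocked by any observed set — no back-door set.
No mediator lies on a directed B→…→R path.
Neither criterion identifies P(R|do(B)) in this graph.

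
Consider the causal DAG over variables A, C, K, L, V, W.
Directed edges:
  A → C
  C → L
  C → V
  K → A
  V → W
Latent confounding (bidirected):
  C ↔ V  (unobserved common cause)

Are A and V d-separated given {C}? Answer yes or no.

No — A and V are d-connected given {C}.

Bayes-Ball from A | {C} reaches {K,V,W}.
V ∈ reach(A|{C}) ⇒ A ⊥̸ V | {C}.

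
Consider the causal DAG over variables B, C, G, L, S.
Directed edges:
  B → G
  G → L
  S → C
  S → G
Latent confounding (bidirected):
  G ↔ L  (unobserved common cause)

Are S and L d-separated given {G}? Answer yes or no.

Bayes-Ball from S | {G} reaches {B,C,L}.
L ∈ reach(S|{G}) ⇒ S ⊥̸ L | {G}.

No — S and L are d-connected given {G}.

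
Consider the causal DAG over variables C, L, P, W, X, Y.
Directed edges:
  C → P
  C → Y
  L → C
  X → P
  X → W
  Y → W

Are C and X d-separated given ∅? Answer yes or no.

Bayes-Ball from C | ∅ reaches {L,P,W,Y}.
X ∉ reach(C|∅) ⇒ C ⊥ X | ∅.

Yes — C ⊥ X | ∅.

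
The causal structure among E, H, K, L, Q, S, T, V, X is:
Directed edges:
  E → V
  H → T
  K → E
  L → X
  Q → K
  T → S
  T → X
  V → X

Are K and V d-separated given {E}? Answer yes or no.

Yes — K ⊥ V | {E}.

Bayes-Ball from K | {E} reaches {Q}.
V ∉ reach(K|{E}) ⇒ K ⊥ V | {E}.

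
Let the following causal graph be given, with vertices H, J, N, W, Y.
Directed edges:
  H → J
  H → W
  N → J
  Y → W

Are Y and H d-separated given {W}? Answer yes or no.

No — Y and H are d-connected given {W}.

Bayes-Ball from Y | {W} reaches {H,J}.
H ∈ reach(Y|{W}) ⇒ Y ⊥̸ H | {W}.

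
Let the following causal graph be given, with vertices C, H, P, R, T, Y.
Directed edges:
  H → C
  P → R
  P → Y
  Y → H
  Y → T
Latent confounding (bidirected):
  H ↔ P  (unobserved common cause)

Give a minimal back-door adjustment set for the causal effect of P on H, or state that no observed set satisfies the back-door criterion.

desc(P)\{P}={C,H,R,T,Y}; candidates ⊆ {—}.
P↔H: latent back-door arc(s) into P.
size 0: {}; under {} P still reaches {C,H} ∋ H.
P↔H cannot be blocked by any observed set — no back-door set.

P→H: no observed back-door set.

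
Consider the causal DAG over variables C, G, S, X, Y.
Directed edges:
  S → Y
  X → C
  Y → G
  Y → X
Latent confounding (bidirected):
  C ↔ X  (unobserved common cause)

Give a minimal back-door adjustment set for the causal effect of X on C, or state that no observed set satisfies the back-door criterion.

X→C: no observed back-door set.

desc(X)\{X}={C}; candidates ⊆ {G,S,Y}.
X↔C: latent back-door arc(s) into X.
size 0: {}; under {} X still reaches {C,G,S,Y} ∋ C.
size 1: {G}, {S}, {Y}; under {G} X still reaches {C,S,Y} ∋ C.
size 2: {G,S}, {G,Y}, {S,Y}; under {G,S} X still reaches {C,Y} ∋ C.
X↔C cannot be blocked by any observed set — no back-door set.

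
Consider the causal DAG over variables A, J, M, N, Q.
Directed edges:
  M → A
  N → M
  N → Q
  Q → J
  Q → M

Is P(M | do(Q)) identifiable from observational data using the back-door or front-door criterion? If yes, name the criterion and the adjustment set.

desc(Q)\{Q}={A,J,M}; candidates ⊆ {N}.
size 0: {}; under {} Q still reaches {A,M,N} ∋ M.
{N}: Q⊥M given {N} in G with Q→· removed — back-door holds.
P(M|do(Q)) = Σ_{N} P(M|Q,N)·P(N).

P(M|do(Q)): backdoor, adjust for {N}.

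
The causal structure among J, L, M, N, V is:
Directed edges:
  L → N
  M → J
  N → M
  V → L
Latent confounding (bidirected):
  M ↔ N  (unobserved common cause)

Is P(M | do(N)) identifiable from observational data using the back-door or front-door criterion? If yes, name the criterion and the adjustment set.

desc(N)\{N}={J,M}; candidates ⊆ {L,V}.
N↔M: latent back-door arc(s) into N.
size 0: {}; under {} N still reaches {J,L,M,V} ∋ M.
size 1: {L}, {V}; under {L} N still reaches {J,M} ∋ M.
size 2: {L,V}; under {L,V} N still reaches {J,M} ∋ M.
N↔M cannot be blocked by any observed set — no back-door set.
No mediator lies on a directed N→…→M path.
Neither criterion identifies P(M|do(N)) in this graph.

P(M|do(N)): not identifiable (no BD/FD set).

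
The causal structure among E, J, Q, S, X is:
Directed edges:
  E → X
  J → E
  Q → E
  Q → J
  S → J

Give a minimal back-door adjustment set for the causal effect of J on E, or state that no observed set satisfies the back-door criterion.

J→E: minimal back-door set {Q}.

desc(J)\{J}={E,X}; candidates ⊆ {Q,S}.
size 0: {}; under {} J still reaches {E,Q,S,X} ∋ E.
{Q}: J⊥E given {Q} in G with J→· removed — back-door holds.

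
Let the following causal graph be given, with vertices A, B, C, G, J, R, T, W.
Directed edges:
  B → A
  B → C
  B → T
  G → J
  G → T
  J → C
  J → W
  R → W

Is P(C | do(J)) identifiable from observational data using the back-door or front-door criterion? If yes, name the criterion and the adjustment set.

P(C|do(J)): backdoor, adjust for ∅.

desc(J)\{J}={C,W}; candidates ⊆ {A,B,G,R,T}.
∅: J⊥C given ∅ in G with J→· removed — back-door holds.
P(C|do(J)) = P(C|J) — no adjustment needed.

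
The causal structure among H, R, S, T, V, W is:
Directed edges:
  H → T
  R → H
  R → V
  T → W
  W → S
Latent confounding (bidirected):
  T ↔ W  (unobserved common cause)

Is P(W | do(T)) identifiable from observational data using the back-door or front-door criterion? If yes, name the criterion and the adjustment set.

desc(T)\{T}={S,W}; candidates ⊆ {H,R,V}.
T↔W: latent back-door arc(s) into T.
size 0: {}; under {} T still reaches {H,R,S,V,W} ∋ W.
size 1: {H}, {R}, {V}; under {H} T still reaches {S,W} ∋ W.
size 2: {H,R}, {H,V}, {R,V}; under {H,R} T still reaches {S,W} ∋ W.
T↔W cannot be blocked by any observed set — no back-door set.
No mediator lies on a directed T→…→W path.
Neither criterion identifies P(W|do(T)) in this graph.

P(W|do(T)): not identifiable (no BD/FD set).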